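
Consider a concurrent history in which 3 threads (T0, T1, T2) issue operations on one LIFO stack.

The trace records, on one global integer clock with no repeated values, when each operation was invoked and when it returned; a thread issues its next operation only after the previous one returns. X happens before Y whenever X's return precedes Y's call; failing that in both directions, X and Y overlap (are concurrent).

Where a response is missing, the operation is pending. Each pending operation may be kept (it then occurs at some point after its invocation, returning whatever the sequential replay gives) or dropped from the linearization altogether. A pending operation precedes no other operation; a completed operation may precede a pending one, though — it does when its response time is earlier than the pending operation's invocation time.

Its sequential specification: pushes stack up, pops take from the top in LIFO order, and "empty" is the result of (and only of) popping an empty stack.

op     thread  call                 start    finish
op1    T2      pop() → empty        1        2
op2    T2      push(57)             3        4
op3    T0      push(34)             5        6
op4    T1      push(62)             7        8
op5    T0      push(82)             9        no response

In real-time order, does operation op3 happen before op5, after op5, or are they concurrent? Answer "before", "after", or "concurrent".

op3 spans [5,6], op5 spans [9,…)
resp(op3)=6 < inv(op5)=9

before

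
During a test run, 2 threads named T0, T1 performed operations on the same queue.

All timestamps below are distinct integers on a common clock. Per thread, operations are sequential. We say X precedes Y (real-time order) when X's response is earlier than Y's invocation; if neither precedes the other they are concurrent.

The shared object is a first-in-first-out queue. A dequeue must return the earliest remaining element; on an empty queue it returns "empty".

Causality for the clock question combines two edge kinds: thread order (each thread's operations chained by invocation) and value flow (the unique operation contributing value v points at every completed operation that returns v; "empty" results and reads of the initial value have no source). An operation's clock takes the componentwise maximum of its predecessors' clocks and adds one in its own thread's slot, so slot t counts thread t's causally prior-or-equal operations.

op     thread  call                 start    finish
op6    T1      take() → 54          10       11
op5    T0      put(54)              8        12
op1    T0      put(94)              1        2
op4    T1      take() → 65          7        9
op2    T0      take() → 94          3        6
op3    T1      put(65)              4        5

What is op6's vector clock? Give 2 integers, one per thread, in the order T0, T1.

op3, invoked 4, has no incoming edges; only T1's bump applies → (0, 1)
op1, invoked 1, has no incoming edges; only T0's bump applies → (1, 0)
VC(op4, invoked at 7): max of VC(op3)=(0, 1), then +1 on thread T1 → (0, 2)
VC(op2, invoked at 3): max of VC(op1)=(1, 0), then +1 on thread T0 → (2, 0)
VC(op5, invoked at 8): max of VC(op2)=(2, 0), then +1 on thread T0 → (3, 0)
VC(op6, invoked at 10): max of VC(op4)=(0, 2), VC(op5)=(3, 0), then +1 on thread T1 → (3, 3)
target: VC(op6) = (3, 3)

(3, 3)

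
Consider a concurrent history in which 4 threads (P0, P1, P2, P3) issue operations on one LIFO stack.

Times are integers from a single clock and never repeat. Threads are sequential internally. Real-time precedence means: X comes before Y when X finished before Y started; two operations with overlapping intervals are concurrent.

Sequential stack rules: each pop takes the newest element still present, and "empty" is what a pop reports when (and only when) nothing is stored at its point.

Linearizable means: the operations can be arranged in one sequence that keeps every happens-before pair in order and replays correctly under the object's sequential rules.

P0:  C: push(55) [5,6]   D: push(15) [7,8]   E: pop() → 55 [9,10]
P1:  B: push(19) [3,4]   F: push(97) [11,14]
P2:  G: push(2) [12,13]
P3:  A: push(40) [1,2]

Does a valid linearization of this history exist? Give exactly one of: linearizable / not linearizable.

cut after 9 events: linearizable; cut after 10 events (E responds, time 10): not linearizable
the sole real-time-consistent order of 5 completed operations fails the LIFO stack replay
for example A, B, C, D, E fails at step 5: E pop() → 55 is not legal there

not linearizable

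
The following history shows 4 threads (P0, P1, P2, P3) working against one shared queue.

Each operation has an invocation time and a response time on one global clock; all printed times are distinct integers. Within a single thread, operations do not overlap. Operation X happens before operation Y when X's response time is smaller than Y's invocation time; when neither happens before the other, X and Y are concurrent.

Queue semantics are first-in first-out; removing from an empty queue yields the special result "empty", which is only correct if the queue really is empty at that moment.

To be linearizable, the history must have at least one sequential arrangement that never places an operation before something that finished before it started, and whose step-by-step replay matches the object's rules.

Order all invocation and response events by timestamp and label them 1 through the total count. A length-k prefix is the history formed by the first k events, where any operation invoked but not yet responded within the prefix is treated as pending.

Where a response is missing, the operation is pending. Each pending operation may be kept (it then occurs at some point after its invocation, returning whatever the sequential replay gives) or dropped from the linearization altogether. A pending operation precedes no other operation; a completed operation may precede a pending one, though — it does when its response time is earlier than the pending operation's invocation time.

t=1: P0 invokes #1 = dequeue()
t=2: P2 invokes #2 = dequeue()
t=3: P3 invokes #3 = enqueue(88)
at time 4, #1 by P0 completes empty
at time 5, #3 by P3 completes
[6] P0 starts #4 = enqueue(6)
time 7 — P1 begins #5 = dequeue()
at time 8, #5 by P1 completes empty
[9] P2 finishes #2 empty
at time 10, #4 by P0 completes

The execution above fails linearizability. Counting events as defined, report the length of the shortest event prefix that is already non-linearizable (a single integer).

events 1..8 are linearizable, e.g. via #1, #3, #2, #5:
step 1: #1 dequeue() → empty — queue <>
step 2: #3 enqueue(88) — queue <88>
step 3: #2 dequeue() (pending, included) — queue <>
step 4: #5 dequeue() → empty — queue <>
event 9 — #2's response, time 9 — after it, nothing linearizes
include/drop combinations of the 1 pending operation (#4) were all tried; none helps
for example #1, #2, #3, #5 (pending dropped) fails at step 4: #5 dequeue() → empty is not legal there
for example #1, #3, #2, #5 (pending dropped) fails at step 3: #2 dequeue() → empty is not legal there

9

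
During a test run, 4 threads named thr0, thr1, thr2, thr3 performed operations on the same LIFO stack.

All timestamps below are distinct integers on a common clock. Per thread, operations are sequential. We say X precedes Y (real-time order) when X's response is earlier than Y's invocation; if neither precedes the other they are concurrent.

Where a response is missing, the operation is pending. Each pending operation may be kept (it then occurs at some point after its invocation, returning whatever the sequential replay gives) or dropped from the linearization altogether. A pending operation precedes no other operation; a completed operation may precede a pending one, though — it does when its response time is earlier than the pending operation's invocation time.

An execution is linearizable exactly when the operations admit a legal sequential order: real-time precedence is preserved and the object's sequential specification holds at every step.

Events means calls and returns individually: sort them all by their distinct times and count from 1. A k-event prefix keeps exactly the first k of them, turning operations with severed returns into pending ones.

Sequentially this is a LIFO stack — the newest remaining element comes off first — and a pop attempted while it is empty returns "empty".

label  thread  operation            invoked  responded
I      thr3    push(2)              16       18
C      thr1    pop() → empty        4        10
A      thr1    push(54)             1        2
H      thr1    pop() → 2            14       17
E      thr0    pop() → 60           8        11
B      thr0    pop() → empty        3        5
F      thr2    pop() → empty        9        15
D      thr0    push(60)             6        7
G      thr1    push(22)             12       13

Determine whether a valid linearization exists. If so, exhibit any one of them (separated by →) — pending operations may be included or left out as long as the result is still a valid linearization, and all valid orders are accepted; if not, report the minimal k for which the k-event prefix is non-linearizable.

not linearizable — minimal violating prefix: 10 events

already the first 10 events (up to C's response at time 10) admit no linearization; the first 9 still do
4 completed operations, 3 real-time-consistent orders — every LIFO stack replay fails
no completion choice of the 2 pending operations (E, F) rescues it — every subset was tried
one such order, A, B, C, D (pending dropped), breaks at step 2 where B pop() → empty is illegal
one such order, A, B, D, C (pending dropped), breaks at step 2 where B pop() → empty is illegal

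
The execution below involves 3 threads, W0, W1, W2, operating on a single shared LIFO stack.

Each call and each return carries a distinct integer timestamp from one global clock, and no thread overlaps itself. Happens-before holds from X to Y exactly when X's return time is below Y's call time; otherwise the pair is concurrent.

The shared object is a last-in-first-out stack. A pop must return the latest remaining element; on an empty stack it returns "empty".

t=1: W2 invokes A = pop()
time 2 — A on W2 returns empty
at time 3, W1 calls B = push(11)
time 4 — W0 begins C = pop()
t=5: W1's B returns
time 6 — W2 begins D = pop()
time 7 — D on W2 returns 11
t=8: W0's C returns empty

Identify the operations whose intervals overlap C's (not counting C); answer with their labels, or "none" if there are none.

B, D

overlap test against C [4,8]: concurrent iff the interval meets 4..8
A [1,2]: before
B [3,5]: concurrent
D [6,7]: concurrent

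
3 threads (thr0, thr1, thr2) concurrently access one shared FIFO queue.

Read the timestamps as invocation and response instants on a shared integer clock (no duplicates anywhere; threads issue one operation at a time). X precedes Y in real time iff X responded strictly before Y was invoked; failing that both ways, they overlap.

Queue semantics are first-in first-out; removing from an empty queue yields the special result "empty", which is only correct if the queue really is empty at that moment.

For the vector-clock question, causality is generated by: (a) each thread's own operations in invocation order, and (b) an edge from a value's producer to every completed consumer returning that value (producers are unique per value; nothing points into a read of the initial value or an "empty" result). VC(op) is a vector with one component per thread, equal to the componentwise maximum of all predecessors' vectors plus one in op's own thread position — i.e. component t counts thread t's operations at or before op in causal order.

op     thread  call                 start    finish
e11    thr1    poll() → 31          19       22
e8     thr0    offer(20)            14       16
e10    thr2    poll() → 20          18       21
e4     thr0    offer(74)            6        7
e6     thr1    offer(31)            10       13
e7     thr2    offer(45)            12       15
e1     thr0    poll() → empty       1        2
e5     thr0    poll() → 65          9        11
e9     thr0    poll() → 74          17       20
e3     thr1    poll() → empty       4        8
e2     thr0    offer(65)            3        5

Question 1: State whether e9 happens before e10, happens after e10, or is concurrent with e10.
Answer: concurrent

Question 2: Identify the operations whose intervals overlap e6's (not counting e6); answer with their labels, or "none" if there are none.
Answer: e5, e7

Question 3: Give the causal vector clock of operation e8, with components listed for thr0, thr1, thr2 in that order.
Answer: (5, 0, 0)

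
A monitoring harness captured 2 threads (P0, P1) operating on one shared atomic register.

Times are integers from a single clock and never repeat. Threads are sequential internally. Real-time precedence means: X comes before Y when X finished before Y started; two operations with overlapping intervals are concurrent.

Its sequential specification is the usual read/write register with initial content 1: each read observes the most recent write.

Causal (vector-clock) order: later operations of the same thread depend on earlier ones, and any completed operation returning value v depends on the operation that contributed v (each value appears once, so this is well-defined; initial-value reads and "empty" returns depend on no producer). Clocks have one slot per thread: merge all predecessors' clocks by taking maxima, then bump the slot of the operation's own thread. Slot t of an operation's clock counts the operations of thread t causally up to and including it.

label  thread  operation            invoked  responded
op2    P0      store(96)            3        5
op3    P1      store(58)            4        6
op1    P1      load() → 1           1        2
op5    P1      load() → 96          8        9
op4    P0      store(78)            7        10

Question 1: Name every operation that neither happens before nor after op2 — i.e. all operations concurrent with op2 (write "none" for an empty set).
op3

overlap test against op2 [3,5]: concurrent iff the interval meets 3..5
op1 [1,2]: before
op3 [4,6]: concurrent
op4 [7,10]: after
op5 [8,9]: after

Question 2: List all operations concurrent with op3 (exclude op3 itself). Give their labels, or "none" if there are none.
op2

op3 spans [4,6]; an op avoiding the whole window 4..6 is ordered, any other is concurrent
op1 [1,2]: before
op2 [3,5]: concurrent
op4 [7,10]: after
op5 [8,9]: after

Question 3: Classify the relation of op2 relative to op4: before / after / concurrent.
before

op2 spans [3,5], op4 spans [7,10]
resp(op2)=5 < inv(op4)=7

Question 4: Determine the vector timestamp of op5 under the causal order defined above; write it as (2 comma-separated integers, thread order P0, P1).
(1, 3)

op1 (invocation 1): nothing precedes it; P1's component alone gives (0, 1)
op2 (invocation 3): nothing precedes it; P0's component alone gives (1, 0)
from VC(op1)=(0, 1), op3 (invoked 4) maxes components and bumps P1 → (0, 2)
from VC(op2)=(1, 0), op4 (invoked 7) maxes components and bumps P0 → (2, 0)
from VC(op2)=(1, 0), VC(op3)=(0, 2), op5 (invoked 8) maxes components and bumps P1 → (1, 3)
target: VC(op5) = (1, 3)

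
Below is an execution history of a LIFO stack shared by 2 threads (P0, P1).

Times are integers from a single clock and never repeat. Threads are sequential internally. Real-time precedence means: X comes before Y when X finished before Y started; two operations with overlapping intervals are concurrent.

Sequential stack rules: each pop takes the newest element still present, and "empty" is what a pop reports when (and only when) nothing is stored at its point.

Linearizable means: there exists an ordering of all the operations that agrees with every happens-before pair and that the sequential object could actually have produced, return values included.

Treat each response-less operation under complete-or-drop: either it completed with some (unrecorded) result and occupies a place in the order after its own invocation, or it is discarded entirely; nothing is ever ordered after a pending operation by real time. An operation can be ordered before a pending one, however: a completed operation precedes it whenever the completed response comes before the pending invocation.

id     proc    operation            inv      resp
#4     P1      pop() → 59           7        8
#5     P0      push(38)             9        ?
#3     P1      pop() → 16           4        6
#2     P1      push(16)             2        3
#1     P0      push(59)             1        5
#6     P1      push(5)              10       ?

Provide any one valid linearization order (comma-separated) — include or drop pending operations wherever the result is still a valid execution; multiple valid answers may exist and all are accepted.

step 1: #1 push(59) — stack <59>
step 2: #2 push(16) — stack <59,16>
step 3: #3 pop() → 16 — stack <59>
step 4: #4 pop() → 59 — stack <>

#1, #2, #3, #4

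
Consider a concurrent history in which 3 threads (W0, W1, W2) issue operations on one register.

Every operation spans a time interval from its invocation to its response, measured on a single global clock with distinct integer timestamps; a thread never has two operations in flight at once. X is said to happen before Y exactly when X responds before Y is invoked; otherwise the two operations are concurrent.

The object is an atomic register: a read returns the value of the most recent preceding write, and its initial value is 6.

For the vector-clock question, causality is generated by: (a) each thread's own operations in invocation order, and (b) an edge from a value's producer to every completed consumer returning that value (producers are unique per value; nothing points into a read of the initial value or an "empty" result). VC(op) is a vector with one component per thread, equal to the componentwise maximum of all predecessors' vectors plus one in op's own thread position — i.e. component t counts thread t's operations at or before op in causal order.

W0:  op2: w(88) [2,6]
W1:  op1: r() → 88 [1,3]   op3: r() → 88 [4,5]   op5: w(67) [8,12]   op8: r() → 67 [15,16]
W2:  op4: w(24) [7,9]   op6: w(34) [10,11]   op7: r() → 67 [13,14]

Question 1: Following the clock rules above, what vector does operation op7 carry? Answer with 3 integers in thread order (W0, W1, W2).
Answer: (1, 3, 3)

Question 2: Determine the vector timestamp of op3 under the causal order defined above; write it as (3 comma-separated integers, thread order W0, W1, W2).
Answer: (1, 2, 0)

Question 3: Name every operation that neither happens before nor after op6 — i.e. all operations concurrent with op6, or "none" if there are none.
Answer: op5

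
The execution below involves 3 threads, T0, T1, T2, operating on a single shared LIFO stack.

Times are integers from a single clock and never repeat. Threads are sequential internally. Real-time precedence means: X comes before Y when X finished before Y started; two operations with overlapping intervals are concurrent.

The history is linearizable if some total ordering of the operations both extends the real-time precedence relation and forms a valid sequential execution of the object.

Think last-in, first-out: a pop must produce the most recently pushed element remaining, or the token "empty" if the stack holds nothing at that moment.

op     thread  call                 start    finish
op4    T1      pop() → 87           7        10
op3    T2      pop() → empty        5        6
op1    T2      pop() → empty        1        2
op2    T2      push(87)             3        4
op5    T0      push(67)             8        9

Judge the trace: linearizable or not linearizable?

not linearizable

events 1..5 are fine; event 6 — the response of op3 at time 6 — makes the prefix non-linearizable
a single order respects real time; the 3 completed LIFO stack operations fail replay along it
e.g. op1, op2, op3: illegal at step 3, since op3 pop() → empty cannot apply there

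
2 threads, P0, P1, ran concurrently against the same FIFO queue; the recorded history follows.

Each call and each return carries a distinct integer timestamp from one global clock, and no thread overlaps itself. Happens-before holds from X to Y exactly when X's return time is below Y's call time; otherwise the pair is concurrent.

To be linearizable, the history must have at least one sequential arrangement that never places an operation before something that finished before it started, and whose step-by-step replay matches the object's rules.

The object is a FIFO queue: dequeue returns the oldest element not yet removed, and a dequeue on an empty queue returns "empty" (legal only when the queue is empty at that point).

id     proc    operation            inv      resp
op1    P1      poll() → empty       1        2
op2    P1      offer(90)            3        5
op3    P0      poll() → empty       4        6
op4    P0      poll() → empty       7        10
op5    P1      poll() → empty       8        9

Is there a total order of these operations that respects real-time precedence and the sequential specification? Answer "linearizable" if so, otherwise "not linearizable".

already the first 10 events (up to op4's response at time 10) admit no linearization; the first 9 still do
no legal order exists: 4 real-time-consistent candidates over 5 completed FIFO queue operations, all rejected
e.g. op1, op2, op3, op4, op5: illegal at step 3, since op3 poll() → empty cannot apply there
e.g. op1, op2, op3, op5, op4: illegal at step 3, since op3 poll() → empty cannot apply there

not linearizable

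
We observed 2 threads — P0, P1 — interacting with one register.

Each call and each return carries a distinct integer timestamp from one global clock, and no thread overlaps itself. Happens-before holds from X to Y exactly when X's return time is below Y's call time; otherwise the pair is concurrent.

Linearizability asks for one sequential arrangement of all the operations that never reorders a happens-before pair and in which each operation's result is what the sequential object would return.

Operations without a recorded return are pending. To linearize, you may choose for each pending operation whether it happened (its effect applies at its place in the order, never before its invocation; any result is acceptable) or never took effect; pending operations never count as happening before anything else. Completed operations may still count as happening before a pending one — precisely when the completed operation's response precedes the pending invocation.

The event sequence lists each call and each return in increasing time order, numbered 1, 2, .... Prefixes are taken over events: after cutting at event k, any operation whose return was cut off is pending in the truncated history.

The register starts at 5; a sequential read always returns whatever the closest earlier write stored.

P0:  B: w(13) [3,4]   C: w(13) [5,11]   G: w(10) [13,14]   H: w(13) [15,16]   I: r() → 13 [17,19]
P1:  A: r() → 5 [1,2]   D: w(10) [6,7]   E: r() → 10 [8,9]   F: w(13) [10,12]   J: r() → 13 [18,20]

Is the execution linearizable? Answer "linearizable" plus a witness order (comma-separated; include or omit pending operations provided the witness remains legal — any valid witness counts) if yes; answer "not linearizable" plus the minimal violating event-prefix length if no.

after step 1 (A r() → 5): value 5
after step 2 (B w(13)): value 13
after step 3 (C w(13)): value 13
after step 4 (D w(10)): value 10
after step 5 (E r() → 10): value 10
after step 6 (F w(13)): value 13
after step 7 (G w(10)): value 10
after step 8 (H w(13)): value 13
after step 9 (I r() → 13): value 13
after step 10 (J r() → 13): value 13

linearizable — witness: A, B, C, D, E, F, G, H, I, J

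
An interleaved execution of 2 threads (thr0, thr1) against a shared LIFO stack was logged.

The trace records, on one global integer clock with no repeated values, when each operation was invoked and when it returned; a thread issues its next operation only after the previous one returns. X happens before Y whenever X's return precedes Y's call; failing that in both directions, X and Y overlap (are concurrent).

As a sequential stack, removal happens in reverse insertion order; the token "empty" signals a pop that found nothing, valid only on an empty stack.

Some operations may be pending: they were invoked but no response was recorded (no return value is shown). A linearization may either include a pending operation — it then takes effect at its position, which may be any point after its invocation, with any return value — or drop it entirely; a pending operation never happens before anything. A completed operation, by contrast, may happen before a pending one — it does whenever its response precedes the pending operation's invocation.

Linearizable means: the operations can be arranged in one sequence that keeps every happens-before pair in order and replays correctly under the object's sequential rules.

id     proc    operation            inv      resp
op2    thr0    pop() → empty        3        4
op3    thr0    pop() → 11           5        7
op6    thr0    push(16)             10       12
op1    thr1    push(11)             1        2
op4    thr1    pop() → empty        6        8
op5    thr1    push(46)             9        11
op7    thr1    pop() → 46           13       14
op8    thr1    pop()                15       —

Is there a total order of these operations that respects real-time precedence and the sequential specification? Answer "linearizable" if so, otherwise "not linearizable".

already the first 4 events (up to op2's response at time 4) admit no linearization; the first 3 still do
a single order respects real time; the 2 completed LIFO stack operations fail replay along it
sample order op1, op2 stalls at step 2 — op2 pop() → empty has no legal effect

not linearizable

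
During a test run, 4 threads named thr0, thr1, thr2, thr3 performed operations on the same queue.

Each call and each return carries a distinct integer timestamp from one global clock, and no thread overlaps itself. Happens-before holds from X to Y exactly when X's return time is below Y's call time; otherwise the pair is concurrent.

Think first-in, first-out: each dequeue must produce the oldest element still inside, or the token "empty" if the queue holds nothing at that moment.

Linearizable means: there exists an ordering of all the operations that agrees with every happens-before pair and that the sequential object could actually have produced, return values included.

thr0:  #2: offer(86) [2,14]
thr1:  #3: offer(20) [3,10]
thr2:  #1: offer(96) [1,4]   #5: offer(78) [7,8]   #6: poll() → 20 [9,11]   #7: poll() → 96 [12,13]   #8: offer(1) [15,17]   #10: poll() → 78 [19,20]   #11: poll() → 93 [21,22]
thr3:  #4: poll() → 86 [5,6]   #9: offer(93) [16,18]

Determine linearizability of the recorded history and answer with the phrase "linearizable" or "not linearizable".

a witness: #2, #3, #1, #4, #5, #6, #7, #9, #8, #10, #11
after step 1 (#2 offer(86)): queue <86>
after step 2 (#3 offer(20)): queue <86,20>
after step 3 (#1 offer(96)): queue <86,20,96>
after step 4 (#4 poll() → 86): queue <20,96>
after step 5 (#5 offer(78)): queue <20,96,78>
after step 6 (#6 poll() → 20): queue <96,78>
after step 7 (#7 poll() → 96): queue <78>
after step 8 (#9 offer(93)): queue <78,93>
after step 9 (#8 offer(1)): queue <78,93,1>
after step 10 (#10 poll() → 78): queue <93,1>
after step 11 (#11 poll() → 93): queue <1>

linearizable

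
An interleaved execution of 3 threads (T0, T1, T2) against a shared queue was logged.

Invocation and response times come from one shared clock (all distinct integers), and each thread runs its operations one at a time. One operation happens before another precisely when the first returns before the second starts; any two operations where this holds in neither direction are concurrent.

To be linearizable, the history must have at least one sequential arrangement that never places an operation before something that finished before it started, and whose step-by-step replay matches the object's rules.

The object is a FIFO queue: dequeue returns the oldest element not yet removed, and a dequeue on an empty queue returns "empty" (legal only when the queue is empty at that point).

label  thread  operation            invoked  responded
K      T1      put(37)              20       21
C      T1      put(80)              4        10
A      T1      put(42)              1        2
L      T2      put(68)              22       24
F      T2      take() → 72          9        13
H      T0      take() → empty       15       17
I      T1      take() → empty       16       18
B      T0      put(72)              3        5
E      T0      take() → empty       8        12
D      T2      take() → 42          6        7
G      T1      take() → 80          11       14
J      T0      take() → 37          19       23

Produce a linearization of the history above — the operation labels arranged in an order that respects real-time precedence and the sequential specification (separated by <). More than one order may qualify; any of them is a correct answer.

step 1: A put(42) — queue <42>
step 2: B put(72) — queue <42,72>
step 3: C put(80) — queue <42,72,80>
step 4: D take() → 42 — queue <72,80>
step 5: F take() → 72 — queue <80>
step 6: G take() → 80 — queue <>
step 7: E take() → empty — queue <>
step 8: H take() → empty — queue <>
step 9: I take() → empty — queue <>
step 10: K put(37) — queue <37>
step 11: J take() → 37 — queue <>
step 12: L put(68) — queue <68>

A < B < C < D < F < G < E < H < I < K < J < L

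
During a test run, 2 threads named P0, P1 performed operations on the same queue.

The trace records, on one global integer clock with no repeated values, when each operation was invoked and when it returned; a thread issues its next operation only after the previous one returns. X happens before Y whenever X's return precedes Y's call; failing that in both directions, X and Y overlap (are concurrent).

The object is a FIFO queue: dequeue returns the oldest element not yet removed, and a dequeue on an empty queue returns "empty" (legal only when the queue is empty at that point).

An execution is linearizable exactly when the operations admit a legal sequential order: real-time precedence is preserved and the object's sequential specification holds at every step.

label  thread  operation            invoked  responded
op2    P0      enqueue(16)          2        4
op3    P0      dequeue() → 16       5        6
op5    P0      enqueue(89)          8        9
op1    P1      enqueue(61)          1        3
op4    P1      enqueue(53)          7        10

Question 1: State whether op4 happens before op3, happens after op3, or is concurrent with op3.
Answer: after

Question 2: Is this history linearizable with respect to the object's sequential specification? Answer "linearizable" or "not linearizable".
linearizable

a witness: op2, op1, op3, op4, op5
after step 1 (op2 enqueue(16)): queue <16>
after step 2 (op1 enqueue(61)): queue <16,61>
after step 3 (op3 dequeue() → 16): queue <61>
after step 4 (op4 enqueue(53)): queue <61,53>
after step 5 (op5 enqueue(89)): queue <61,53,89>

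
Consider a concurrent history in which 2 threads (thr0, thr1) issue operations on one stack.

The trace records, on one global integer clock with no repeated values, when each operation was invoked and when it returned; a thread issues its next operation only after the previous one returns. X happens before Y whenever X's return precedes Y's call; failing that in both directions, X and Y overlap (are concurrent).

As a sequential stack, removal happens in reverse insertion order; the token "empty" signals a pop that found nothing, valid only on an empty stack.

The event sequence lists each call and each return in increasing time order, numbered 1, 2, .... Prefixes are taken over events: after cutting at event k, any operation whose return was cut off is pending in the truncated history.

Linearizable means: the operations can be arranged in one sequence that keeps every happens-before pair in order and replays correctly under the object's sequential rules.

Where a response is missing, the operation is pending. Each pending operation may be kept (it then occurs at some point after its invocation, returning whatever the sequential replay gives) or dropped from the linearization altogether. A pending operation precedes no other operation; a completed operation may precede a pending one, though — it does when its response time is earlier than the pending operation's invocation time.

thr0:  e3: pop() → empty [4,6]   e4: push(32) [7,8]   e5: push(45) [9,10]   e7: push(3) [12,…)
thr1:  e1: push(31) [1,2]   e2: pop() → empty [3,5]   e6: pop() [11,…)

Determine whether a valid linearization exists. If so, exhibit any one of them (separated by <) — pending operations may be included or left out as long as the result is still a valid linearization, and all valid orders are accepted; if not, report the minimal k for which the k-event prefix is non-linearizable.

not linearizable — minimal violating prefix: 6 events

already the first 6 events (up to e3's response at time 6) admit no linearization; the first 5 still do
every one of the 2 real-time-consistent orders over 3 completed stack ops fails the sequential spec
one such order, e1, e2, e3, breaks at step 2 where e2 pop() → empty is illegal
one such order, e1, e3, e2, breaks at step 2 where e3 pop() → empty is illegal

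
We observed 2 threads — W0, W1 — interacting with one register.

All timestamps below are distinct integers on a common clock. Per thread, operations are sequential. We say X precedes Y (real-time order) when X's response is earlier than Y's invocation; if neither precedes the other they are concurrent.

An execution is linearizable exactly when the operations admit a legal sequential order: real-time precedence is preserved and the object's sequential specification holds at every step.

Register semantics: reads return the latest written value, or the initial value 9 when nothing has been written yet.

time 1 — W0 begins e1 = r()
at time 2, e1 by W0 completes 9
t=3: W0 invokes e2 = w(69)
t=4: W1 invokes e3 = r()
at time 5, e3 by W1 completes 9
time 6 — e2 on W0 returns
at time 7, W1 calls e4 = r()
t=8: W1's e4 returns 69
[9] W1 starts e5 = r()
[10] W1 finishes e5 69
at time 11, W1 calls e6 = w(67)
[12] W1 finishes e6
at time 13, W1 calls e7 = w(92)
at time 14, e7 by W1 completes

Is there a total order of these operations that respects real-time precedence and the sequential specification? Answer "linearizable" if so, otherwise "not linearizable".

one valid linearization: e1, e3, e2, e4, e5, e6, e7
1. e1 r() → 9, leaving value 9
2. e3 r() → 9, leaving value 9
3. e2 w(69), leaving value 69
4. e4 r() → 69, leaving value 69
5. e5 r() → 69, leaving value 69
6. e6 w(67), leaving value 67
7. e7 w(92), leaving value 92

linearizable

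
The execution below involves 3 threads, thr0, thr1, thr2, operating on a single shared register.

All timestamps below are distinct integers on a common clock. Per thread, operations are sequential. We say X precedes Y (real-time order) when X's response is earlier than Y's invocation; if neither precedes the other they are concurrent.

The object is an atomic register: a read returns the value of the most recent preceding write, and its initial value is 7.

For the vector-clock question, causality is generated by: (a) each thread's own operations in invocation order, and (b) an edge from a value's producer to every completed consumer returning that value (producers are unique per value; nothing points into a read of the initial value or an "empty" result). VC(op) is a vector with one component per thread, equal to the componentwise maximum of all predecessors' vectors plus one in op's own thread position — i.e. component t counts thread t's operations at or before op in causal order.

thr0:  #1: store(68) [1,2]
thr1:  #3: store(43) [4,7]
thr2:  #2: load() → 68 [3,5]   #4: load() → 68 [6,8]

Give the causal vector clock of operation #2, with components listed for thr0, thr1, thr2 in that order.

#3, invoked 4, has no incoming edges; only thr1's bump applies → (0, 1, 0)
#1, invoked 1, has no incoming edges; only thr0's bump applies → (1, 0, 0)
#2 (invocation 3): componentwise max over VC(#1)=(1, 0, 0), +1 at thr2, giving (1, 0, 1)
#4 (invocation 6): componentwise max over VC(#1)=(1, 0, 0), VC(#2)=(1, 0, 1), +1 at thr2, giving (1, 0, 2)
target: VC(#2) = (1, 0, 1)

(1, 0, 1)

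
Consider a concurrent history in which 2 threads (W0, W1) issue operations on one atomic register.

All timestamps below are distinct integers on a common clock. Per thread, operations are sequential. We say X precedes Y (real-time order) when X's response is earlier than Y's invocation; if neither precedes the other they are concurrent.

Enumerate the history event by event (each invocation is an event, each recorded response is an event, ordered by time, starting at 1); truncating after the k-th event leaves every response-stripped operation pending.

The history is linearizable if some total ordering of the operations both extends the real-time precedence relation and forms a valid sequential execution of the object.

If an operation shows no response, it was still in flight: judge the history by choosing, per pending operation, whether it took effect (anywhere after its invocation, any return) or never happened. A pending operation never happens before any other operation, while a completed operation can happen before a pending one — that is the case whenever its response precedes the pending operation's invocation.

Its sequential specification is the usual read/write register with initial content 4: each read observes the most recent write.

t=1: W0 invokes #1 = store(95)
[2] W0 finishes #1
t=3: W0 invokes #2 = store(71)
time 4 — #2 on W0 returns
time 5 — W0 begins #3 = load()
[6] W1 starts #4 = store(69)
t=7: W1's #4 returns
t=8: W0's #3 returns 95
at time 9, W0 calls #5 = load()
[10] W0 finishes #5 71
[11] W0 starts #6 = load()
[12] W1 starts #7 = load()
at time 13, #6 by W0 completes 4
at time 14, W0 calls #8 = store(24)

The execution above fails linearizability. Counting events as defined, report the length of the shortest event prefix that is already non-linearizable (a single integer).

one valid order for events 1..7 is #1, #2, #3, #4:
step 1: #1 store(95) — value 95
step 2: #2 store(71) — value 71
step 3: #3 load() (pending, included) — value 71
step 4: #4 store(69) — value 69
at event 8 (#3's time-8 response) nothing linearizes any more
take #1, #2, #3, #4: step 3 already fails, because #3 load() → 95 cannot occur there
take #1, #2, #4, #3: step 4 already fails, because #3 load() → 95 cannot occur there

8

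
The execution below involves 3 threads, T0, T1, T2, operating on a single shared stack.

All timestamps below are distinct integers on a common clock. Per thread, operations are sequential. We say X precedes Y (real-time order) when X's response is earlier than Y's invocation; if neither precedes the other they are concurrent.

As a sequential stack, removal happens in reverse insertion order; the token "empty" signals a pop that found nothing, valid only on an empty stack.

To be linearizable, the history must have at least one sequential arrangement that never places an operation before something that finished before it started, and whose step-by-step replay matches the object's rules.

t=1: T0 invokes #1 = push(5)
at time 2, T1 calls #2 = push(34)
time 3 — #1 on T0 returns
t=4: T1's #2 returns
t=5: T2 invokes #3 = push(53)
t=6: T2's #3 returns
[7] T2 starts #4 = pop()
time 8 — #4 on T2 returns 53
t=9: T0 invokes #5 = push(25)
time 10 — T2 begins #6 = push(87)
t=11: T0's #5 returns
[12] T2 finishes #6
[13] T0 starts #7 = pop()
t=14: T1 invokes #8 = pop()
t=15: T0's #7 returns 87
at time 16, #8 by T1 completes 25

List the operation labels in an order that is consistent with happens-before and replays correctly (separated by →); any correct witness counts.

1. #1 push(5), leaving stack <5>
2. #2 push(34), leaving stack <5,34>
3. #3 push(53), leaving stack <5,34,53>
4. #4 pop() → 53, leaving stack <5,34>
5. #5 push(25), leaving stack <5,34,25>
6. #6 push(87), leaving stack <5,34,25,87>
7. #7 pop() → 87, leaving stack <5,34,25>
8. #8 pop() → 25, leaving stack <5,34>

#1 → #2 → #3 → #4 → #5 → #6 → #7 → #8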